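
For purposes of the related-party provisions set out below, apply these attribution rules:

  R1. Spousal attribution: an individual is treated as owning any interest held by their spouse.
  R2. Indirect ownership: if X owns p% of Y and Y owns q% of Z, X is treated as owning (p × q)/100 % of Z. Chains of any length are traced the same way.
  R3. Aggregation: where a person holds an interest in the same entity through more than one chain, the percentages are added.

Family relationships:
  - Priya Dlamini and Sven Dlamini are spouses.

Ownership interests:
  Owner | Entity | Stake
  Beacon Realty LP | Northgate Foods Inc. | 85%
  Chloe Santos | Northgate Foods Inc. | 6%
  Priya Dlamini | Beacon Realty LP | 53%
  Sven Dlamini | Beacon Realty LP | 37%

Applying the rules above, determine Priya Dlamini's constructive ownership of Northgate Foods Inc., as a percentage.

76.5%

By spousal attribution (R1), Priya Dlamini is treated as also owning Sven Dlamini's interest in Beacon Realty LP, giving 53% + 37% = 90%.
Chain via Beacon Realty LP (R2): 90% × 85% = 76.5% of Northgate Foods Inc.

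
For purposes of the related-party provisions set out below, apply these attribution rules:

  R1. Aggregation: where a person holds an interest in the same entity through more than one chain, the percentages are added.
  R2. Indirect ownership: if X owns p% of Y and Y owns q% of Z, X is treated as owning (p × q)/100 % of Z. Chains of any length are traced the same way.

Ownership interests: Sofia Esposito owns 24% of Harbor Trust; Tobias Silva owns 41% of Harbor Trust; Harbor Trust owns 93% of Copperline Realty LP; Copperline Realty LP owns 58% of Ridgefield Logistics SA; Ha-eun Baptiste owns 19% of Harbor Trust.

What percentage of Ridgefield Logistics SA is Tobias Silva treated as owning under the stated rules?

22.1154%

Chain via Harbor Trust → Copperline Realty LP (R2): 41% × 93% × 58% = 22.1154% of Ridgefield Logistics SA.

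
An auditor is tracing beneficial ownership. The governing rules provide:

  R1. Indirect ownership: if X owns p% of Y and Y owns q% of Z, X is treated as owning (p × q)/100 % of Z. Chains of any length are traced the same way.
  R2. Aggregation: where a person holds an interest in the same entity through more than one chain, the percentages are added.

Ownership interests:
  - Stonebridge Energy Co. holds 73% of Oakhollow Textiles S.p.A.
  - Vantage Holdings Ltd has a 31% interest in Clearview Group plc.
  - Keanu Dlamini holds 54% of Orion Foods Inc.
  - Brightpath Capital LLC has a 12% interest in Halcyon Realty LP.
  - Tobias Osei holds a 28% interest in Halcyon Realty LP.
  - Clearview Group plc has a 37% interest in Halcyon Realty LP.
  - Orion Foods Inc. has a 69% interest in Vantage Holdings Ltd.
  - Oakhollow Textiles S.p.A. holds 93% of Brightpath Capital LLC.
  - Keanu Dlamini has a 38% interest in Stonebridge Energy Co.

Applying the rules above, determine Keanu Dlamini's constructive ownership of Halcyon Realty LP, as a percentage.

Chain via Stonebridge Energy Co. → Oakhollow Textiles S.p.A. → Brightpath Capital LLC (R1): 38% × 73% × 93% × 12% = 3.095784% of Halcyon Realty LP.
Chain via Orion Foods Inc. → Vantage Holdings Ltd → Clearview Group plc (R1): 54% × 69% × 31% × 37% = 4.273722% of Halcyon Realty LP.
Aggregating (R2): 3.095784% + 4.273722% = 7.369506%.

7.369506%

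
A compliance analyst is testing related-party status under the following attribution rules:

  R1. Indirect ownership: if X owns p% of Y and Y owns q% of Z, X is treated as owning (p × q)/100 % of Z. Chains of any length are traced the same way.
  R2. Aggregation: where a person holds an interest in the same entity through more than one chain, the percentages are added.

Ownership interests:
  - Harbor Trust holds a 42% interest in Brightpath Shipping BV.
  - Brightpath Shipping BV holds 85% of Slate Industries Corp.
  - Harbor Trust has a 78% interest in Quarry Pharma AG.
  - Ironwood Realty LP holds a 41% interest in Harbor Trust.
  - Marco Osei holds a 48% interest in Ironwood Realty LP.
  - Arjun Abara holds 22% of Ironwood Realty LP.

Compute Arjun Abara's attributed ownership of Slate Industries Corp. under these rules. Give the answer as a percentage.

Chain via Ironwood Realty LP → Harbor Trust → Brightpath Shipping BV (R1): 22% × 41% × 42% × 85% = 3.22014% of Slate Industries Corp.

3.22014%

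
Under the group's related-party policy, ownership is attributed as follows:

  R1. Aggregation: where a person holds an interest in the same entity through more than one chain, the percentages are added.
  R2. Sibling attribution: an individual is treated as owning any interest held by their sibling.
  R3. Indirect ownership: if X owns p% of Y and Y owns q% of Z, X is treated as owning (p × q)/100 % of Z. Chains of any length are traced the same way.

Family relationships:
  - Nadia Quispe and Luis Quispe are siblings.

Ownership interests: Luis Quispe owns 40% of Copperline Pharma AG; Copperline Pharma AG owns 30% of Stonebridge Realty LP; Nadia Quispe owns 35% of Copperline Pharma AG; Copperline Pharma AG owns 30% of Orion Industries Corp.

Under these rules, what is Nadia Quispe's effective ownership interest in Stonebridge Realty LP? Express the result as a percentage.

22.5%

By sibling attribution (R2), Nadia Quispe is treated as also owning Luis Quispe's interest in Copperline Pharma AG, giving 35% + 40% = 75%.
Chain via Copperline Pharma AG (R3): 75% × 30% = 22.5% of Stonebridge Realty LP.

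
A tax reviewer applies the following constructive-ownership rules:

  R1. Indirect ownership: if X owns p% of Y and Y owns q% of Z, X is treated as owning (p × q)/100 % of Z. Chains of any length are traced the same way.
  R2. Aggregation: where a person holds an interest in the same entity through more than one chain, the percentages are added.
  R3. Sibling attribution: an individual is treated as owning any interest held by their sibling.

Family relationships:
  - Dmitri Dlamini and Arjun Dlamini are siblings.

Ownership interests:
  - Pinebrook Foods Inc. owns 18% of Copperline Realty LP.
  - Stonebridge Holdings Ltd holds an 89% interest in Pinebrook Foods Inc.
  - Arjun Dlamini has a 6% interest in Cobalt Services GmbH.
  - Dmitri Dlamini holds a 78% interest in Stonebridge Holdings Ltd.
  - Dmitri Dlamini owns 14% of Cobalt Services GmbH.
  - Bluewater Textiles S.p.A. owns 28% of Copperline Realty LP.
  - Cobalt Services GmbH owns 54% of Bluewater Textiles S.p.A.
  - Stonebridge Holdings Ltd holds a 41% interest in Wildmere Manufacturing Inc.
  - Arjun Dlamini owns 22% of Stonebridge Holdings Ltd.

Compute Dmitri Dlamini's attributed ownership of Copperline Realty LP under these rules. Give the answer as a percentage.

19.044%

By sibling attribution (R3), Dmitri Dlamini is treated as also owning Arjun Dlamini's interest in Stonebridge Holdings Ltd, giving 78% + 22% = 100%.
By sibling attribution (R3), Dmitri Dlamini is treated as also owning Arjun Dlamini's interest in Cobalt Services GmbH, giving 14% + 6% = 20%.
Chain via Stonebridge Holdings Ltd → Pinebrook Foods Inc. (R1): 100% × 89% × 18% = 16.02% of Copperline Realty LP.
Chain via Cobalt Services GmbH → Bluewater Textiles S.p.A. (R1): 20% × 54% × 28% = 3.024% of Copperline Realty LP.
Aggregating (R2): 16.02% + 3.024% = 19.044%.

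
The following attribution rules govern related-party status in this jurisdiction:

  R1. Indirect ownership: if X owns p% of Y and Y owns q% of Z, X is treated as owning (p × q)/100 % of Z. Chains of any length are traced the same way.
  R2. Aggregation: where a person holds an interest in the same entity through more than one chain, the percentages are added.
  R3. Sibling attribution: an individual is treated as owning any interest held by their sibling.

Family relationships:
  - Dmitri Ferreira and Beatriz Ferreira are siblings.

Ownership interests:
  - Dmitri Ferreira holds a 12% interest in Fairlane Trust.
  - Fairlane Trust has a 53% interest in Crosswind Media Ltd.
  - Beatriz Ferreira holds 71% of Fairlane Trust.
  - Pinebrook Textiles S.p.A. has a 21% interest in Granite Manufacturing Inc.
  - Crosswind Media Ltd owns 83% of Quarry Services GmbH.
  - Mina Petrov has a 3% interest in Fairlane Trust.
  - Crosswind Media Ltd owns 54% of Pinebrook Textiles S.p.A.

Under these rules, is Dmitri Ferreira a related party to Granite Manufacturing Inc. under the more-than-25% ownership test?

No

By sibling attribution (R3), Dmitri Ferreira is treated as also owning Beatriz Ferreira's interest in Fairlane Trust, giving 12% + 71% = 83%.
Chain via Fairlane Trust → Crosswind Media Ltd → Pinebrook Textiles S.p.A. (R1): 83% × 53% × 54% × 21% = 4.988466% of Granite Manufacturing Inc.
4.988466% does not exceed the 25% threshold, so Dmitri is not a related party to Granite Manufacturing Inc.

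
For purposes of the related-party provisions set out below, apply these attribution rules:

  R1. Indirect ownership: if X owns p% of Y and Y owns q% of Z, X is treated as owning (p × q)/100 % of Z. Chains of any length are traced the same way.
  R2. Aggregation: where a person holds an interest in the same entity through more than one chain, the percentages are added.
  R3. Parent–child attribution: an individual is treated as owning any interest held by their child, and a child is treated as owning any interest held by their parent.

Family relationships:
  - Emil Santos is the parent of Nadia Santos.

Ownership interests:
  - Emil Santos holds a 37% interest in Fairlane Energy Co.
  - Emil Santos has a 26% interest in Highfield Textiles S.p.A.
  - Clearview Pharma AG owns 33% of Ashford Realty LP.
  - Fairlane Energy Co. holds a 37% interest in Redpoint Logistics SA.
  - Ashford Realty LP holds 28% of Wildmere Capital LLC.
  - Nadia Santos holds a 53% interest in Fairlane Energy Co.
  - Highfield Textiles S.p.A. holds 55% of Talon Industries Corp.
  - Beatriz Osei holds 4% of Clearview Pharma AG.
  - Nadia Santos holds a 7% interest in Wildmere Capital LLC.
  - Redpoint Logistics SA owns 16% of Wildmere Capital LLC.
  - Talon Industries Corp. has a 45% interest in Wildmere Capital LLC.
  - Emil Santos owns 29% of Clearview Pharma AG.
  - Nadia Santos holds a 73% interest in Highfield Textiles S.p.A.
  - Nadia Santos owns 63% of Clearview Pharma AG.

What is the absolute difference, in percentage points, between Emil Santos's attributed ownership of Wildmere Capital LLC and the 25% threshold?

20.3313

By parent–child attribution (R3), Emil Santos is treated as also owning Nadia Santos's interest in Clearview Pharma AG, giving 29% + 63% = 92%.
By parent–child attribution (R3), Emil Santos is treated as also owning Nadia Santos's interest in Highfield Textiles S.p.A, giving 26% + 73% = 99%.
By parent–child attribution (R3), Emil Santos is treated as also owning Nadia Santos's interest in Fairlane Energy Co, giving 37% + 53% = 90%.
By parent–child attribution (R3), Emil Santos is treated as owning Nadia Santos's 7% interest in Wildmere Capital LLC.
Chain via Clearview Pharma AG → Ashford Realty LP (R1): 92% × 33% × 28% = 8.5008% of Wildmere Capital LLC.
Chain via Highfield Textiles S.p.A. → Talon Industries Corp. (R1): 99% × 55% × 45% = 24.5025% of Wildmere Capital LLC.
Chain via Fairlane Energy Co. → Redpoint Logistics SA (R1): 90% × 37% × 16% = 5.328% of Wildmere Capital LLC.
Direct interest in Wildmere Capital LLC: 7%.
Aggregating (R2): 8.5008% + 24.5025% + 5.328% + 7% = 45.3313%.
45.3313% exceeds the 25% threshold by 20.3313 percentage points.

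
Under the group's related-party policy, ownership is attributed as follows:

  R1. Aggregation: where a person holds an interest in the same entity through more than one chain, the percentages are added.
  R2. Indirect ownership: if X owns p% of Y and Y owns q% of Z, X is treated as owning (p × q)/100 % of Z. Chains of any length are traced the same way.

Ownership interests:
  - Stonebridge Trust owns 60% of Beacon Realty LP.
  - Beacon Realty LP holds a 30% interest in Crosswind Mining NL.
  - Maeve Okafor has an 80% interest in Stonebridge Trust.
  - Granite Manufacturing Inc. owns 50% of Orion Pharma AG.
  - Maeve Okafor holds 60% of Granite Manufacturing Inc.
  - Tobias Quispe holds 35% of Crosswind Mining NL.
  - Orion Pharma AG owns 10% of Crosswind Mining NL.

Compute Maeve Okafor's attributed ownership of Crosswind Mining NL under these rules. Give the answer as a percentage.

Chain via Granite Manufacturing Inc. → Orion Pharma AG (R2): 60% × 50% × 10% = 3% of Crosswind Mining NL.
Chain via Stonebridge Trust → Beacon Realty LP (R2): 80% × 60% × 30% = 14.4% of Crosswind Mining NL.
Aggregating (R1): 3% + 14.4% = 17.4%.

17.4%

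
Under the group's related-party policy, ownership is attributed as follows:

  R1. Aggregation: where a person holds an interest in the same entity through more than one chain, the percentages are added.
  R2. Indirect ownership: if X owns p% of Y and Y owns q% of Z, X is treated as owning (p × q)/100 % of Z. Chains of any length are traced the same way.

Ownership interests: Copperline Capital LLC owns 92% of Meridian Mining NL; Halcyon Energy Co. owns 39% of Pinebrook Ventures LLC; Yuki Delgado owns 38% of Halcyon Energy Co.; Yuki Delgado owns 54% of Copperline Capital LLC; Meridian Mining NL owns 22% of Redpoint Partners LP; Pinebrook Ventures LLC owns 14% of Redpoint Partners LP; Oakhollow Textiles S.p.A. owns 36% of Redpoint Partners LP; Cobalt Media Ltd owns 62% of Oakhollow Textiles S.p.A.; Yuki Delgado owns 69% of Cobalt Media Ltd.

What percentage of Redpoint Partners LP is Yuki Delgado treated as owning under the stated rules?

28.4052%

Chain via Halcyon Energy Co. → Pinebrook Ventures LLC (R2): 38% × 39% × 14% = 2.0748% of Redpoint Partners LP.
Chain via Copperline Capital LLC → Meridian Mining NL (R2): 54% × 92% × 22% = 10.9296% of Redpoint Partners LP.
Chain via Cobalt Media Ltd → Oakhollow Textiles S.p.A. (R2): 69% × 62% × 36% = 15.4008% of Redpoint Partners LP.
Aggregating (R1): 2.0748% + 10.9296% + 15.4008% = 28.4052%.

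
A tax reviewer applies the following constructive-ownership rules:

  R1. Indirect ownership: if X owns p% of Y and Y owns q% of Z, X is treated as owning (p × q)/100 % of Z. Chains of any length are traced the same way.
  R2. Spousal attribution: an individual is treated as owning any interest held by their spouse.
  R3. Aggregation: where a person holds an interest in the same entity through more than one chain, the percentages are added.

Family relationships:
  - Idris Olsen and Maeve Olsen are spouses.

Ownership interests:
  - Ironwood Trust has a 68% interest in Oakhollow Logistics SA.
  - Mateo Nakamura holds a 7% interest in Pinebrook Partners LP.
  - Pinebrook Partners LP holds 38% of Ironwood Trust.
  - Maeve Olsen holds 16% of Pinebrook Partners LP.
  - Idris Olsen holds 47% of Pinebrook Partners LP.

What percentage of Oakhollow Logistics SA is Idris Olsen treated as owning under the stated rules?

By spousal attribution (R2), Idris Olsen is treated as also owning Maeve Olsen's interest in Pinebrook Partners LP, giving 47% + 16% = 63%.
Chain via Pinebrook Partners LP → Ironwood Trust (R1): 63% × 38% × 68% = 16.2792% of Oakhollow Logistics SA.

16.2792%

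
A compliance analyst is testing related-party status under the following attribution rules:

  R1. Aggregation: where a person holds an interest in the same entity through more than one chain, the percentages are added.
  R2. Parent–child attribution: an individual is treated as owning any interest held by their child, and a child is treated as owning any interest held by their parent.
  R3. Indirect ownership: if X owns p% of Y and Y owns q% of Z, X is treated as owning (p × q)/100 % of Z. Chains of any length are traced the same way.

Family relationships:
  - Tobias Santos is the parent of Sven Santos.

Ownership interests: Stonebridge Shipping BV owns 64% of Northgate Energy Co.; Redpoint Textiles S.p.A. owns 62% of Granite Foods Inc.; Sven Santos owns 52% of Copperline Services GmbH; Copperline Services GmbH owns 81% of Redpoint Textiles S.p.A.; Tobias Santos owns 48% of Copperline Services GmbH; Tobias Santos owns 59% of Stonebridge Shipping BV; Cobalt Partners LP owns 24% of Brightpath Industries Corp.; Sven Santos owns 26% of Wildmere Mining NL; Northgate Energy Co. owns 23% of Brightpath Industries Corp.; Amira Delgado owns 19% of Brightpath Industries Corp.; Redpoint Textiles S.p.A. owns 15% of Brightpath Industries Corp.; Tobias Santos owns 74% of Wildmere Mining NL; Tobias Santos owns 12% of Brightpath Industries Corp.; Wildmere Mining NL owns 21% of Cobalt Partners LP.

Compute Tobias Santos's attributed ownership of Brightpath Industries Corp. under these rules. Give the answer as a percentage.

37.8748%

By parent–child attribution (R2), Tobias Santos is treated as also owning Sven Santos's interest in Wildmere Mining NL, giving 74% + 26% = 100%.
By parent–child attribution (R2), Tobias Santos is treated as also owning Sven Santos's interest in Copperline Services GmbH, giving 48% + 52% = 100%.
Chain via Wildmere Mining NL → Cobalt Partners LP (R3): 100% × 21% × 24% = 5.04% of Brightpath Industries Corp.
Chain via Stonebridge Shipping BV → Northgate Energy Co. (R3): 59% × 64% × 23% = 8.6848% of Brightpath Industries Corp.
Chain via Copperline Services GmbH → Redpoint Textiles S.p.A. (R3): 100% × 81% × 15% = 12.15% of Brightpath Industries Corp.
Direct interest in Brightpath Industries Corp: 12%.
Aggregating (R1): 5.04% + 8.6848% + 12.15% + 12% = 37.8748%.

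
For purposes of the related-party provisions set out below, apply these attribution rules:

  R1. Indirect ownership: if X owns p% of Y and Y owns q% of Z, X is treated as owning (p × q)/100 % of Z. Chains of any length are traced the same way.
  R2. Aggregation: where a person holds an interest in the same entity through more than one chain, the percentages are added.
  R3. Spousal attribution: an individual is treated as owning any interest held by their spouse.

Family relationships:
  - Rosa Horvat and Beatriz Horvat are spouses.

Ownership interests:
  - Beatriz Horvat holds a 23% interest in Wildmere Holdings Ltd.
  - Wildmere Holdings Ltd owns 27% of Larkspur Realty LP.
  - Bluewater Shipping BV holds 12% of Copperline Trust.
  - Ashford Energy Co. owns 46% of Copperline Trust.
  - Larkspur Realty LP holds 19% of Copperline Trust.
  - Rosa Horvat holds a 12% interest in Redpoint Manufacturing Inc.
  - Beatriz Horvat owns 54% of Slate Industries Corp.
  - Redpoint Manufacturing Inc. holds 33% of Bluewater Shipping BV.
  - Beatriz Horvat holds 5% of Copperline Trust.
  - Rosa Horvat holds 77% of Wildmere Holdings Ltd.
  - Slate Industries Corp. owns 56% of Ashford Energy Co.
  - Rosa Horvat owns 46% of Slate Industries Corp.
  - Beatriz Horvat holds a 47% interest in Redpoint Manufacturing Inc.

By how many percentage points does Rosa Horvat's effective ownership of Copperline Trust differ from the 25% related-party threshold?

13.2264

By spousal attribution (R3), Rosa Horvat is treated as also owning Beatriz Horvat's interest in Slate Industries Corp, giving 46% + 54% = 100%.
By spousal attribution (R3), Rosa Horvat is treated as also owning Beatriz Horvat's interest in Redpoint Manufacturing Inc, giving 12% + 47% = 59%.
By spousal attribution (R3), Rosa Horvat is treated as also owning Beatriz Horvat's interest in Wildmere Holdings Ltd, giving 77% + 23% = 100%.
By spousal attribution (R3), Rosa Horvat is treated as owning Beatriz Horvat's 5% interest in Copperline Trust.
Chain via Slate Industries Corp. → Ashford Energy Co. (R1): 100% × 56% × 46% = 25.76% of Copperline Trust.
Chain via Redpoint Manufacturing Inc. → Bluewater Shipping BV (R1): 59% × 33% × 12% = 2.3364% of Copperline Trust.
Chain via Wildmere Holdings Ltd → Larkspur Realty LP (R1): 100% × 27% × 19% = 5.13% of Copperline Trust.
Direct interest in Copperline Trust: 5%.
Aggregating (R2): 25.76% + 2.3364% + 5.13% + 5% = 38.2264%.
38.2264% exceeds the 25% threshold by 13.2264 percentage points.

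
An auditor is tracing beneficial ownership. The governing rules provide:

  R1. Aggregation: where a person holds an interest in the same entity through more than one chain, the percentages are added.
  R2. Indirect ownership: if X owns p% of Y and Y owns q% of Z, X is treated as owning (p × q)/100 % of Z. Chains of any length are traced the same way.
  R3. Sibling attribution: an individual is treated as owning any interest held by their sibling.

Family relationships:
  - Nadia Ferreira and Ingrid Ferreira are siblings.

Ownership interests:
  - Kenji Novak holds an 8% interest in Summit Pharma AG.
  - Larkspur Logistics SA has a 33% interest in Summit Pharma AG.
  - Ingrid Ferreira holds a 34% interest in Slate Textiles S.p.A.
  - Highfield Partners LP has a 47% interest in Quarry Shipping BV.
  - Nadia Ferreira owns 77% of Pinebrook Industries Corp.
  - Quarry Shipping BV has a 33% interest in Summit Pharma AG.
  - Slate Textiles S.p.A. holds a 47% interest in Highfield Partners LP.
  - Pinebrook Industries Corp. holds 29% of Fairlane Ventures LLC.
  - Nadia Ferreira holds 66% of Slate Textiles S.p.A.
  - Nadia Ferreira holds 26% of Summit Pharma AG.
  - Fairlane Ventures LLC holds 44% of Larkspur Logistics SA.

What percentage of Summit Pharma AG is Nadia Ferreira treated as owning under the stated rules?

By sibling attribution (R3), Nadia Ferreira is treated as also owning Ingrid Ferreira's interest in Slate Textiles S.p.A, giving 66% + 34% = 100%.
Chain via Pinebrook Industries Corp. → Fairlane Ventures LLC → Larkspur Logistics SA (R2): 77% × 29% × 44% × 33% = 3.242316% of Summit Pharma AG.
Chain via Slate Textiles S.p.A. → Highfield Partners LP → Quarry Shipping BV (R2): 100% × 47% × 47% × 33% = 7.2897% of Summit Pharma AG.
Direct interest in Summit Pharma AG: 26%.
Aggregating (R1): 3.242316% + 7.2897% + 26% = 36.532016%.

36.532016%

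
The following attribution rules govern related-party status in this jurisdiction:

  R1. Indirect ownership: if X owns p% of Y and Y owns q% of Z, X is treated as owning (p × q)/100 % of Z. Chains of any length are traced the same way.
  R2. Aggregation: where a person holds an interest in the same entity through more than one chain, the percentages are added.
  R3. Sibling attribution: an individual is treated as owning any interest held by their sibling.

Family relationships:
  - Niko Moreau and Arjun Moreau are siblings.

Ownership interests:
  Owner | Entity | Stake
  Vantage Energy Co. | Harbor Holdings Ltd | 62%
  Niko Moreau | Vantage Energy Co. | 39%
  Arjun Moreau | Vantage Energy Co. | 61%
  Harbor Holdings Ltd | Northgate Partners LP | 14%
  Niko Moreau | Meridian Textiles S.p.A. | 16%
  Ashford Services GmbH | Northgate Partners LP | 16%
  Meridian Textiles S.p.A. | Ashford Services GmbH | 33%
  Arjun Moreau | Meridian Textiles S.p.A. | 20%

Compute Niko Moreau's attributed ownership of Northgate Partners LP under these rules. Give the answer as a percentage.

10.5808%

By sibling attribution (R3), Niko Moreau is treated as also owning Arjun Moreau's interest in Meridian Textiles S.p.A, giving 16% + 20% = 36%.
By sibling attribution (R3), Niko Moreau is treated as also owning Arjun Moreau's interest in Vantage Energy Co, giving 39% + 61% = 100%.
Chain via Meridian Textiles S.p.A. → Ashford Services GmbH (R1): 36% × 33% × 16% = 1.9008% of Northgate Partners LP.
Chain via Vantage Energy Co. → Harbor Holdings Ltd (R1): 100% × 62% × 14% = 8.68% of Northgate Partners LP.
Aggregating (R2): 1.9008% + 8.68% = 10.5808%.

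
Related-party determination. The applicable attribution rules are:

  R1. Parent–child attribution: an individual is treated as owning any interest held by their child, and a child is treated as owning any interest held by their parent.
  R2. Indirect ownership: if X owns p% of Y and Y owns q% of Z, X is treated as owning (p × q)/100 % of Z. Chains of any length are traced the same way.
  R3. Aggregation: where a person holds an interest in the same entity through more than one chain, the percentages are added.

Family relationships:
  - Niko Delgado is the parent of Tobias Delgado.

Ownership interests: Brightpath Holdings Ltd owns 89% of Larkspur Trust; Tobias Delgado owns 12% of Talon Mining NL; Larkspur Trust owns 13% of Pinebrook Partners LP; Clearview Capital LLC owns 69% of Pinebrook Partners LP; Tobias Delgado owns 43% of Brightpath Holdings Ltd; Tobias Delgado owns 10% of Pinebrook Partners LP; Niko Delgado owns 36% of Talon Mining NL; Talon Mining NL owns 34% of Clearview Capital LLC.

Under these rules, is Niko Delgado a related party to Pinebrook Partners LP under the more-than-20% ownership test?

Yes

By parent–child attribution (R1), Niko Delgado is treated as also owning Tobias Delgado's interest in Talon Mining NL, giving 36% + 12% = 48%.
By parent–child attribution (R1), Niko Delgado is treated as owning Tobias Delgado's 43% interest in Brightpath Holdings Ltd.
By parent–child attribution (R1), Niko Delgado is treated as owning Tobias Delgado's 10% interest in Pinebrook Partners LP.
Chain via Talon Mining NL → Clearview Capital LLC (R2): 48% × 34% × 69% = 11.2608% of Pinebrook Partners LP.
Chain via Brightpath Holdings Ltd → Larkspur Trust (R2): 43% × 89% × 13% = 4.9751% of Pinebrook Partners LP.
Direct interest in Pinebrook Partners LP: 10%.
Aggregating (R3): 11.2608% + 4.9751% + 10% = 26.2359%.
26.2359% exceeds the 20% threshold, so Niko is a related party to Pinebrook Partners LP.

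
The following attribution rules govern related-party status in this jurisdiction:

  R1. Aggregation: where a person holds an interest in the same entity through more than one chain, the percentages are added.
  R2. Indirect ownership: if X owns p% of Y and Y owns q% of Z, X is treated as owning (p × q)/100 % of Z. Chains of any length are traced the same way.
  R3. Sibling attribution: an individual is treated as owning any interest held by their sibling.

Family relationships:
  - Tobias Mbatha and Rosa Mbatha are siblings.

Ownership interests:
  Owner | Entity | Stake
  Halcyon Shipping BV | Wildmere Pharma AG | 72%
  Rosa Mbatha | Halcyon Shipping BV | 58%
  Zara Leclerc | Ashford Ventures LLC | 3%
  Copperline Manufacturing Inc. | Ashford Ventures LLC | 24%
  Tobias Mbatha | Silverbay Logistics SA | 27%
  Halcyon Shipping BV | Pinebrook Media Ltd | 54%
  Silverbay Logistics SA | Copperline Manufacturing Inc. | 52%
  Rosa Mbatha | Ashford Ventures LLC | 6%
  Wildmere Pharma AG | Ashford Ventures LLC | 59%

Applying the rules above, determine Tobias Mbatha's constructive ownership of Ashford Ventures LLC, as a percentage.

By sibling attribution (R3), Tobias Mbatha is treated as owning Rosa Mbatha's 58% interest in Halcyon Shipping BV.
By sibling attribution (R3), Tobias Mbatha is treated as owning Rosa Mbatha's 6% interest in Ashford Ventures LLC.
Chain via Silverbay Logistics SA → Copperline Manufacturing Inc. (R2): 27% × 52% × 24% = 3.3696% of Ashford Ventures LLC.
Chain via Halcyon Shipping BV → Wildmere Pharma AG (R2): 58% × 72% × 59% = 24.6384% of Ashford Ventures LLC.
Direct interest in Ashford Ventures LLC: 6%.
Aggregating (R1): 3.3696% + 24.6384% + 6% = 34.008%.

34.008%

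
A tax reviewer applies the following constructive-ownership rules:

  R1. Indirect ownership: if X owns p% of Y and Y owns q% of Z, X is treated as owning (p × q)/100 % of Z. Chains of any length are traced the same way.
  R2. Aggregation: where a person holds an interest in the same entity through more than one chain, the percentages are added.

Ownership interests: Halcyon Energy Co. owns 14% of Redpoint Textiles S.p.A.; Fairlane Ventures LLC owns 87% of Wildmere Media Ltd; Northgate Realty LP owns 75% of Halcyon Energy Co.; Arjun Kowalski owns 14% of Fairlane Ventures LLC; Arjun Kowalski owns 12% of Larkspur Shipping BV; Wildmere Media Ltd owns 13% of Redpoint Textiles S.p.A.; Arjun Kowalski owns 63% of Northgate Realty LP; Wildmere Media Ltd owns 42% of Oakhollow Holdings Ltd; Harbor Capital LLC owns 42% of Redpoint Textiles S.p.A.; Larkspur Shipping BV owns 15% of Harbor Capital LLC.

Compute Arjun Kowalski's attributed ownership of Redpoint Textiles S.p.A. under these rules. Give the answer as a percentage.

8.9544%

Chain via Fairlane Ventures LLC → Wildmere Media Ltd (R1): 14% × 87% × 13% = 1.5834% of Redpoint Textiles S.p.A.
Chain via Northgate Realty LP → Halcyon Energy Co. (R1): 63% × 75% × 14% = 6.615% of Redpoint Textiles S.p.A.
Chain via Larkspur Shipping BV → Harbor Capital LLC (R1): 12% × 15% × 42% = 0.756% of Redpoint Textiles S.p.A.
Aggregating (R2): 1.5834% + 6.615% + 0.756% = 8.9544%.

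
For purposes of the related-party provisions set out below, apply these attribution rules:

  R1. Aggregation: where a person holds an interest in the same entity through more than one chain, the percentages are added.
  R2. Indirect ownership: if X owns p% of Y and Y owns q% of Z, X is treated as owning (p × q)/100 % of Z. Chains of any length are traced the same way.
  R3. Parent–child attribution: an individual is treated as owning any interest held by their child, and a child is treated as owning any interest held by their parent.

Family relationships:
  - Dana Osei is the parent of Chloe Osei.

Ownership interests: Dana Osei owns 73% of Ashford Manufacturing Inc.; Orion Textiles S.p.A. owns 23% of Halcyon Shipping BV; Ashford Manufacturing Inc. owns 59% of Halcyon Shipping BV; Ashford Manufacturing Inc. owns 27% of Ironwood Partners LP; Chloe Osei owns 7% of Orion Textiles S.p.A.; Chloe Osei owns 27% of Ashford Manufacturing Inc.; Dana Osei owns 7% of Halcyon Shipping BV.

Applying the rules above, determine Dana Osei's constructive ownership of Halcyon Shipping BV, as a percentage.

67.61%

By parent–child attribution (R3), Dana Osei is treated as also owning Chloe Osei's interest in Ashford Manufacturing Inc, giving 73% + 27% = 100%.
By parent–child attribution (R3), Dana Osei is treated as owning Chloe Osei's 7% interest in Orion Textiles S.p.A.
Chain via Ashford Manufacturing Inc. (R2): 100% × 59% = 59% of Halcyon Shipping BV.
Direct interest in Halcyon Shipping BV: 7%.
Chain via Orion Textiles S.p.A. (R2): 7% × 23% = 1.61% of Halcyon Shipping BV.
Aggregating (R1): 59% + 7% + 1.61% = 67.61%.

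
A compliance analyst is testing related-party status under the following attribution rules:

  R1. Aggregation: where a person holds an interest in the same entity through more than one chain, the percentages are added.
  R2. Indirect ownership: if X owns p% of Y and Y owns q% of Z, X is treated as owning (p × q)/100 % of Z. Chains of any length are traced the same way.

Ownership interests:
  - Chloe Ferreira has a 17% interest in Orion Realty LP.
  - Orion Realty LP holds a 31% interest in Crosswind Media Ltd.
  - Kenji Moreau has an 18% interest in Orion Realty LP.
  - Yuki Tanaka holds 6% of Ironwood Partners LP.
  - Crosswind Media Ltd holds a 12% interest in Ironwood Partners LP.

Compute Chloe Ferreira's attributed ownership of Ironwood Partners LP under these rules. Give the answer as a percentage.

0.6324%

Chain via Orion Realty LP → Crosswind Media Ltd (R2): 17% × 31% × 12% = 0.6324% of Ironwood Partners LP.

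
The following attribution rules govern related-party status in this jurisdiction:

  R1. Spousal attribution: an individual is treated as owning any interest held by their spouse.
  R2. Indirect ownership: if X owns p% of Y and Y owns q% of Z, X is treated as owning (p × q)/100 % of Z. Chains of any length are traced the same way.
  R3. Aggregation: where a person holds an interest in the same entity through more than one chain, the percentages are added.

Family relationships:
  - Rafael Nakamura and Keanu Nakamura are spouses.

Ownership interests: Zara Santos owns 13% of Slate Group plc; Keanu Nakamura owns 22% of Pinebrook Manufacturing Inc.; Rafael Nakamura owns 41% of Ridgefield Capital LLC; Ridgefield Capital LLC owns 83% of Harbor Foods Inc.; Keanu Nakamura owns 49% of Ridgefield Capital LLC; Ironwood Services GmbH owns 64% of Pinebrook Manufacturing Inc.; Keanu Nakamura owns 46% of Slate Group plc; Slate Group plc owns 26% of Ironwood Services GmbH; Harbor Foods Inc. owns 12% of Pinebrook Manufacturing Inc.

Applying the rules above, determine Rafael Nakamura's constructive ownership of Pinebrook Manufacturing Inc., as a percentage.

By spousal attribution (R1), Rafael Nakamura is treated as also owning Keanu Nakamura's interest in Ridgefield Capital LLC, giving 41% + 49% = 90%.
By spousal attribution (R1), Rafael Nakamura is treated as owning Keanu Nakamura's 46% interest in Slate Group plc.
By spousal attribution (R1), Rafael Nakamura is treated as owning Keanu Nakamura's 22% interest in Pinebrook Manufacturing Inc.
Chain via Ridgefield Capital LLC → Harbor Foods Inc. (R2): 90% × 83% × 12% = 8.964% of Pinebrook Manufacturing Inc.
Chain via Slate Group plc → Ironwood Services GmbH (R2): 46% × 26% × 64% = 7.6544% of Pinebrook Manufacturing Inc.
Direct interest in Pinebrook Manufacturing Inc: 22%.
Aggregating (R3): 8.964% + 7.6544% + 22% = 38.6184%.

38.6184%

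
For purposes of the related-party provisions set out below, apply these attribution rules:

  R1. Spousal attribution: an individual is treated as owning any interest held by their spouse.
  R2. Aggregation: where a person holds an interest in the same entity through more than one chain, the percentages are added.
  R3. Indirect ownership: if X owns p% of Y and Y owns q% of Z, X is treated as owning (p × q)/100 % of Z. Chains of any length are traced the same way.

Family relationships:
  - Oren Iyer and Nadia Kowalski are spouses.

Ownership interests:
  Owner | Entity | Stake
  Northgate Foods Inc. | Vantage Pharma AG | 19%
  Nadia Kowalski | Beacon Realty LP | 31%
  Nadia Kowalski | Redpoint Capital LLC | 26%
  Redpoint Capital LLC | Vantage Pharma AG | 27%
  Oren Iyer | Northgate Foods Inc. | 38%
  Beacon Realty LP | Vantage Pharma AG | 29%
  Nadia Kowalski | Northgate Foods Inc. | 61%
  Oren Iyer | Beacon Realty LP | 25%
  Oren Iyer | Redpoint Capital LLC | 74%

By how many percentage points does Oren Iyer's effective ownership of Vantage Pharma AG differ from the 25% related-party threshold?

By spousal attribution (R1), Oren Iyer is treated as also owning Nadia Kowalski's interest in Northgate Foods Inc, giving 38% + 61% = 99%.
By spousal attribution (R1), Oren Iyer is treated as also owning Nadia Kowalski's interest in Redpoint Capital LLC, giving 74% + 26% = 100%.
By spousal attribution (R1), Oren Iyer is treated as also owning Nadia Kowalski's interest in Beacon Realty LP, giving 25% + 31% = 56%.
Chain via Northgate Foods Inc. (R3): 99% × 19% = 18.81% of Vantage Pharma AG.
Chain via Redpoint Capital LLC (R3): 100% × 27% = 27% of Vantage Pharma AG.
Chain via Beacon Realty LP (R3): 56% × 29% = 16.24% of Vantage Pharma AG.
Aggregating (R2): 18.81% + 27% + 16.24% = 62.05%.
62.05% exceeds the 25% threshold by 37.05 percentage points.

37.05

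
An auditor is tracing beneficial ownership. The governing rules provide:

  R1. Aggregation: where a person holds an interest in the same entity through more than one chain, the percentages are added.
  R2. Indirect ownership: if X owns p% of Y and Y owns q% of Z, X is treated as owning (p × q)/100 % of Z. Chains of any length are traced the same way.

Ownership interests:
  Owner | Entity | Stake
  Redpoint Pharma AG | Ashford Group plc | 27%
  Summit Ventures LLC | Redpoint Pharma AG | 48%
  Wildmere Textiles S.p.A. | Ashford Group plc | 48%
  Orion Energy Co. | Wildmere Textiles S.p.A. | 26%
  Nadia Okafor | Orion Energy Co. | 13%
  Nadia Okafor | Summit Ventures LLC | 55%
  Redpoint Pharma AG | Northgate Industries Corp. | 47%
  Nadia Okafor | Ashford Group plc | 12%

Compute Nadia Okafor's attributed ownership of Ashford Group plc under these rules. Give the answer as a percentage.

Chain via Orion Energy Co. → Wildmere Textiles S.p.A. (R2): 13% × 26% × 48% = 1.6224% of Ashford Group plc.
Chain via Summit Ventures LLC → Redpoint Pharma AG (R2): 55% × 48% × 27% = 7.128% of Ashford Group plc.
Direct interest in Ashford Group plc: 12%.
Aggregating (R1): 1.6224% + 7.128% + 12% = 20.7504%.

20.7504%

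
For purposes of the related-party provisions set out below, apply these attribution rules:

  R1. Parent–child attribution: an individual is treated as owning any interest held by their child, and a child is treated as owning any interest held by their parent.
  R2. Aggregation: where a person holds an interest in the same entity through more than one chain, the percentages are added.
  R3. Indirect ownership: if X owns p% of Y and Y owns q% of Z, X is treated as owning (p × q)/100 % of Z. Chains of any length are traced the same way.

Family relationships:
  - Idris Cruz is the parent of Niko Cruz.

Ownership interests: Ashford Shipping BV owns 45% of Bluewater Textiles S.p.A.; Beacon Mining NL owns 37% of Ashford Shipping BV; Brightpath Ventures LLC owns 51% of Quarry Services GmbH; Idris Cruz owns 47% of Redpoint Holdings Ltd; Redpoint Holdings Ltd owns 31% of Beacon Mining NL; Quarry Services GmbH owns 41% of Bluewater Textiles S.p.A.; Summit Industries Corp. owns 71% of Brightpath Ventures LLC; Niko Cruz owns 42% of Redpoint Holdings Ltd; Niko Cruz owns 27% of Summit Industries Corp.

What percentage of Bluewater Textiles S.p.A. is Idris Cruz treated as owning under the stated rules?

8.602182%

By parent–child attribution (R1), Idris Cruz is treated as also owning Niko Cruz's interest in Redpoint Holdings Ltd, giving 47% + 42% = 89%.
By parent–child attribution (R1), Idris Cruz is treated as owning Niko Cruz's 27% interest in Summit Industries Corp.
Chain via Redpoint Holdings Ltd → Beacon Mining NL → Ashford Shipping BV (R3): 89% × 31% × 37% × 45% = 4.593735% of Bluewater Textiles S.p.A.
Chain via Summit Industries Corp. → Brightpath Ventures LLC → Quarry Services GmbH (R3): 27% × 71% × 51% × 41% = 4.008447% of Bluewater Textiles S.p.A.
Aggregating (R2): 4.593735% + 4.008447% = 8.602182%.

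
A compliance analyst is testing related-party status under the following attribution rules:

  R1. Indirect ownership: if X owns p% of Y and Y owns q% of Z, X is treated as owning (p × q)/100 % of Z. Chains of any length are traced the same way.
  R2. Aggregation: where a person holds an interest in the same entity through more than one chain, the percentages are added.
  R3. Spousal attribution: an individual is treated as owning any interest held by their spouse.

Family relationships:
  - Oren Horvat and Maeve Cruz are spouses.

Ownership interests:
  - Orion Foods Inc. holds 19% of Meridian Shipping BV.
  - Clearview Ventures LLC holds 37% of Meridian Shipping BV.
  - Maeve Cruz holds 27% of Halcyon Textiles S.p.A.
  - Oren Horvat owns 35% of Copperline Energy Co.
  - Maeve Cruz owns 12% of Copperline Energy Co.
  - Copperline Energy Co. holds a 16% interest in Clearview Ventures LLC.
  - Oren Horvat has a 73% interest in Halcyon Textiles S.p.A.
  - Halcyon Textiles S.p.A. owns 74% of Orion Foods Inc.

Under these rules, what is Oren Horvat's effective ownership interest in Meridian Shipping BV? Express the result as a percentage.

16.8424%

By spousal attribution (R3), Oren Horvat is treated as also owning Maeve Cruz's interest in Halcyon Textiles S.p.A, giving 73% + 27% = 100%.
By spousal attribution (R3), Oren Horvat is treated as also owning Maeve Cruz's interest in Copperline Energy Co, giving 35% + 12% = 47%.
Chain via Halcyon Textiles S.p.A. → Orion Foods Inc. (R1): 100% × 74% × 19% = 14.06% of Meridian Shipping BV.
Chain via Copperline Energy Co. → Clearview Ventures LLC (R1): 47% × 16% × 37% = 2.7824% of Meridian Shipping BV.
Aggregating (R2): 14.06% + 2.7824% = 16.8424%.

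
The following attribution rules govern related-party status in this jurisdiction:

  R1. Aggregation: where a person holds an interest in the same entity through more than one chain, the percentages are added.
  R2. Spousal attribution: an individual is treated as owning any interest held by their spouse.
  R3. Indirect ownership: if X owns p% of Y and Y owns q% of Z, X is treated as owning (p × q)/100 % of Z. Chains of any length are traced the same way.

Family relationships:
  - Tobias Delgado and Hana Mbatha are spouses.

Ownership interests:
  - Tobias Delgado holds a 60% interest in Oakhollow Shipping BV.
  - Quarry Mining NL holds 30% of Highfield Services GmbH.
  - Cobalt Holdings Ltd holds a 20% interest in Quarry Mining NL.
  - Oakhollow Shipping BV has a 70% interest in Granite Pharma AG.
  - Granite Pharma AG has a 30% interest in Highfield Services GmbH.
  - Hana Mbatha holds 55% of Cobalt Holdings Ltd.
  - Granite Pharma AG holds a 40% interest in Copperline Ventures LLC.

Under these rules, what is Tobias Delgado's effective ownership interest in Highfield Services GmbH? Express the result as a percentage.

By spousal attribution (R2), Tobias Delgado is treated as owning Hana Mbatha's 55% interest in Cobalt Holdings Ltd.
Chain via Oakhollow Shipping BV → Granite Pharma AG (R3): 60% × 70% × 30% = 12.6% of Highfield Services GmbH.
Chain via Cobalt Holdings Ltd → Quarry Mining NL (R3): 55% × 20% × 30% = 3.3% of Highfield Services GmbH.
Aggregating (R1): 12.6% + 3.3% = 15.9%.

15.9%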